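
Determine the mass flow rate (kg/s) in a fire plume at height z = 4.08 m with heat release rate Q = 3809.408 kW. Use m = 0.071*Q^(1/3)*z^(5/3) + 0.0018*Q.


Q^(1/3) = 15.618
z^(5/3) = 10.418
First term = 0.071 * 15.618 * 10.418 = 11.552
Second term = 0.0018 * 3809.408 = 6.8569
m = 18.409 kg/s

18.409 kg/s


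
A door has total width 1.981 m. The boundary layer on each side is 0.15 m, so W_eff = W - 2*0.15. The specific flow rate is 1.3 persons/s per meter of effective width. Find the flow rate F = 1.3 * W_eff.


W_eff = 1.981 - 0.30 = 1.681 m
F = 1.3 * 1.681 = 2.1853 persons/s

2.1853 persons/s


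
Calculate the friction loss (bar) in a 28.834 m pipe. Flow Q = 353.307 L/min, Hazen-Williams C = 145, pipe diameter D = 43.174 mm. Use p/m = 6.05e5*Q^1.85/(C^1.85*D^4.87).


Q^1.85 = 51770
C^1.85 = 9966.2
D^4.87 = 9.1946e+07
p/m = 0.034180 bar/m
p_total = 0.034180 * 28.834 = 0.98555 bar

0.98555 bar


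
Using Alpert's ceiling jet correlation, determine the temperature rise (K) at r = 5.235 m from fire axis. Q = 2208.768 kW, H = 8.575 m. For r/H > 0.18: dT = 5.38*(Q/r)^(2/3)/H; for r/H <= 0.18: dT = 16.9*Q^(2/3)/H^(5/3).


r/H = 5.235 / 8.575 = 0.61050
r/H > 0.18, so dT = 5.38*(Q/r)^(2/3)/H
Q/r = 421.92
(Q/r)^(2/3) = 56.254
dT = 5.38 * 56.254 / 8.575 = 35.294 K

35.294 K


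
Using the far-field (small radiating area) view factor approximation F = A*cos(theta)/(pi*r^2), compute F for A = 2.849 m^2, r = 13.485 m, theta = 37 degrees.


cos(37 deg) = 0.79864
pi*r^2 = 571.28
F = 2.849 * 0.79864 / 571.28 = 0.0039828

0.0039828


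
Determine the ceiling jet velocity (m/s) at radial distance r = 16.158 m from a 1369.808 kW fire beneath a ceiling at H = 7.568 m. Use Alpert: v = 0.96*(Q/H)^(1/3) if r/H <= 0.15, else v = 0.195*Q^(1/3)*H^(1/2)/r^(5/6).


r/H = 16.158 / 7.568 = 2.1350
r/H > 0.15, so v = 0.195*Q^(1/3)*H^(1/2)/r^(5/6)
Q^(1/3) = 11.106
H^(1/2) = 2.7510
r^(5/6) = 10.162
v = 0.195 * 11.106 * 2.7510 / 10.162 = 0.58626 m/s

0.58626 m/s


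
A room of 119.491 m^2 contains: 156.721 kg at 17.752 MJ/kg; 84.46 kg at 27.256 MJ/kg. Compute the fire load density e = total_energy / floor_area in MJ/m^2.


Total energy = 156.721*17.752 + 84.46*27.256
= 2782.111 + 2302.042
= 5084.153 MJ
e = 5084.153 / 119.491 = 42.548 MJ/m^2

42.548 MJ/m^2


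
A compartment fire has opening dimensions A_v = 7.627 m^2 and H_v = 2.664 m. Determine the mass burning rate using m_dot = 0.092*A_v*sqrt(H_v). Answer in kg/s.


sqrt(H_v) = 1.6322
m_dot = 0.092 * 7.627 * 1.6322 = 1.1453 kg/s

1.1453 kg/s


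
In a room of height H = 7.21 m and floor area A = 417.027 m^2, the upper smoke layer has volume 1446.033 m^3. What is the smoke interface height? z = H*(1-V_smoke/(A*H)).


V/(A*H) = 0.48093
1 - 0.48093 = 0.51907
z = 7.21 * 0.51907 = 3.7425 m

3.7425 m


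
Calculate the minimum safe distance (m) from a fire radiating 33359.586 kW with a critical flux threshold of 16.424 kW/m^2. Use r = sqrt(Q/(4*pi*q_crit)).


4*pi*q_crit = 206.39
Q/(4*pi*q_crit) = 161.63
r = sqrt(161.63) = 12.714 m

12.714 m


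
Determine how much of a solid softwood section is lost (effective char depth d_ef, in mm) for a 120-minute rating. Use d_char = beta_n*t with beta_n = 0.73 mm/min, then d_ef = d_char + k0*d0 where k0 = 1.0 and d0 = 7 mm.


d_char = 0.73 * 120 = 87.6 mm
d_ef = 87.6 + 1.0*7 = 94.6 mm

94.6 mm


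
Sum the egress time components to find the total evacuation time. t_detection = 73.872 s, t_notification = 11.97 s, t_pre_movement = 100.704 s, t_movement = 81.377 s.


Total = 73.872 + 11.97 + 100.704 + 81.377 = 267.923 s

267.923 s


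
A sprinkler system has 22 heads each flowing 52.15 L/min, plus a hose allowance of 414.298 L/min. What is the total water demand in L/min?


Sprinkler demand = 22 * 52.15 = 1147.3 L/min
Total = 1147.3 + 414.298 = 1561.598 L/min

1561.598 L/min


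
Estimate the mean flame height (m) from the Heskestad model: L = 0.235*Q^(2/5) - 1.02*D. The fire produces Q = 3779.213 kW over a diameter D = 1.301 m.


Q^(2/5) = 26.975
0.235 * Q^(2/5) = 6.3391
1.02 * D = 1.3270
L = 5.0121 m

5.0121 m


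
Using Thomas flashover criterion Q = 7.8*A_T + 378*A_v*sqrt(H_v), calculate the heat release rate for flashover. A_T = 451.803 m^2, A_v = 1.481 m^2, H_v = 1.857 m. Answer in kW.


7.8*A_T = 3524.1
sqrt(H_v) = 1.3627
378*A_v*sqrt(H_v) = 762.87
Q = 3524.1 + 762.87 = 4286.9 kW

4286.9 kW


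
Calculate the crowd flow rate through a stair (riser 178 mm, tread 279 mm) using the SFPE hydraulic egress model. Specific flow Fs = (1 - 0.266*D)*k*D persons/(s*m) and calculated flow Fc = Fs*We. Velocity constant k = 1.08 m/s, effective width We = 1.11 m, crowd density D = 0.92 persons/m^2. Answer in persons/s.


1 - 0.266*D = 1 - 0.266*0.92 = 0.75528
Fs = 0.75528 * 1.08 * 0.92 = 0.75045 persons/(s*m)
Fc = 0.75045 * 1.11 = 0.83300 persons/s

0.83300 persons/s


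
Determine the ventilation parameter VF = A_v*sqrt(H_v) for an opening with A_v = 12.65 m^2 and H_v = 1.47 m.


sqrt(H_v) = 1.2124
VF = 12.65 * 1.2124 = 15.337 m^(5/2)

15.337 m^(5/2)


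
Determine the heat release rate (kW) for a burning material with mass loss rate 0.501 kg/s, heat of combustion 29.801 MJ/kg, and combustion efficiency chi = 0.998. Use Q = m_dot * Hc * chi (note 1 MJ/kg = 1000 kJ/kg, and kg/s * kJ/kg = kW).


Hc = 29.801 MJ/kg = 29.801 * 1000 kJ/kg = 29801 kJ/kg
Q = 0.501 kg/s * 29801 kJ/kg * 0.998 = 14900 kW

14900 kW


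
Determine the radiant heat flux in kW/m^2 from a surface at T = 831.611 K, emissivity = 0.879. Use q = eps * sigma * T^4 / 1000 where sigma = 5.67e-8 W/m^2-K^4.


T^4 = 4.7828e+11
q = 0.879 * 5.67e-8 * 4.7828e+11 / 1000 = 23.837 kW/m^2

23.837 kW/m^2


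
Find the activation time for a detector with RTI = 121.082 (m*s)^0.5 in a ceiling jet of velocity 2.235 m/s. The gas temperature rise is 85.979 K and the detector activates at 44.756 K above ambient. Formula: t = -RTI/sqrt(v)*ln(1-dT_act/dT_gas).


dT_act/dT_gas = 0.52055
ln(1 - 0.52055) = -0.73511
t = -121.082 / sqrt(2.235) * -0.73511 = 59.538 s

59.538 s


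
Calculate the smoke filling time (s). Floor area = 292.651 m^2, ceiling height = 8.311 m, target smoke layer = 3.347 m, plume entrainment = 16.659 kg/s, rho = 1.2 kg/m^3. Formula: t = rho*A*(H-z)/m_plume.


H - z = 4.964 m
t = 1.2 * 292.651 * 4.964 / 16.659 = 104.64 s

104.64 s


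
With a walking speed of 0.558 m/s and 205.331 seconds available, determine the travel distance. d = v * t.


d = 0.558 * 205.331 = 114.57 m

114.57 m


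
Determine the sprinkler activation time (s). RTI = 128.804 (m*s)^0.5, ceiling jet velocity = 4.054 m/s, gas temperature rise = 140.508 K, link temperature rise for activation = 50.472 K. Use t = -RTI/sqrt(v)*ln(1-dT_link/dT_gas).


dT_link/dT_gas = 0.35921
ln(1 - 0.35921) = -0.44505
t = -128.804 / sqrt(4.054) * -0.44505 = 28.471 s

28.471 s


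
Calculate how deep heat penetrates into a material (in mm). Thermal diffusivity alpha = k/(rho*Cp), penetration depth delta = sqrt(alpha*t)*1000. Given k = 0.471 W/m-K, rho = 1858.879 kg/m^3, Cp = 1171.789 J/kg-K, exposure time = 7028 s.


alpha = 0.471 / (1858.879 * 1171.789) = 2.1623e-07 m^2/s
alpha * t = 0.0015197
delta = sqrt(0.0015197) * 1000 = 38.983 mm

38.983 mm


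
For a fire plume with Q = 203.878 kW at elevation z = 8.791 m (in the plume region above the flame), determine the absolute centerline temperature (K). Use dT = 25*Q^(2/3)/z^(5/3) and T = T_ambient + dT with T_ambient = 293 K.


Q^(2/3) = 34.640
z^(5/3) = 37.445
dT = 25 * 34.640 / 37.445 = 23.127 K
T = 293 + 23.127 = 316.13 K

316.13 K


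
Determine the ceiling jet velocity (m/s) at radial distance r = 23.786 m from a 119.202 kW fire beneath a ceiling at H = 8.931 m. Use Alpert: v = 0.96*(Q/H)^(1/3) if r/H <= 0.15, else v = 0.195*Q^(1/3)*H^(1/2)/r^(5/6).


r/H = 23.786 / 8.931 = 2.6633
r/H > 0.15, so v = 0.195*Q^(1/3)*H^(1/2)/r^(5/6)
Q^(1/3) = 4.9215
H^(1/2) = 2.9885
r^(5/6) = 14.026
v = 0.195 * 4.9215 * 2.9885 / 14.026 = 0.20448 m/s

0.20448 m/s


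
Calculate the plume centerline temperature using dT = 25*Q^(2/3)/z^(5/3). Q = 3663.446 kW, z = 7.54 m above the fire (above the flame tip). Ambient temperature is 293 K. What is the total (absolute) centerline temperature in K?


Q^(2/3) = 237.64
z^(5/3) = 28.992
dT = 25 * 237.64 / 28.992 = 204.92 K
T = 293 + 204.92 = 497.92 K

497.92 K


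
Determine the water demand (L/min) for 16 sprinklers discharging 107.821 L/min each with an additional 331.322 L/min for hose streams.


Sprinkler demand = 16 * 107.821 = 1725.136 L/min
Total = 1725.136 + 331.322 = 2056.458 L/min

2056.458 L/min


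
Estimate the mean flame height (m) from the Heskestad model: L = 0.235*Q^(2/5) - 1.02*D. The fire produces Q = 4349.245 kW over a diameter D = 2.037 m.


Q^(2/5) = 28.534
0.235 * Q^(2/5) = 6.7055
1.02 * D = 2.0777
L = 4.6278 m

4.6278 m


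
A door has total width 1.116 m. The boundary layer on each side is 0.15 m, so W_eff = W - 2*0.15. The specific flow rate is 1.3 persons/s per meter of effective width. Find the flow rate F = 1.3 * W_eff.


W_eff = 1.116 - 0.30 = 0.816 m
F = 1.3 * 0.816 = 1.0608 persons/s

1.0608 persons/s


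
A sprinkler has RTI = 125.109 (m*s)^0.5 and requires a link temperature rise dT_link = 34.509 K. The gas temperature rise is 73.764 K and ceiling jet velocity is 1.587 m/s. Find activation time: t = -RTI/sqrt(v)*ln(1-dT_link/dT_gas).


dT_link/dT_gas = 0.46783
ln(1 - 0.46783) = -0.63079
t = -125.109 / sqrt(1.587) * -0.63079 = 62.645 s

62.645 s


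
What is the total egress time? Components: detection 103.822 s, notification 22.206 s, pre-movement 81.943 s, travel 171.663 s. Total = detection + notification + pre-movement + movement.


Total = 103.822 + 22.206 + 81.943 + 171.663 = 379.634 s

379.634 s


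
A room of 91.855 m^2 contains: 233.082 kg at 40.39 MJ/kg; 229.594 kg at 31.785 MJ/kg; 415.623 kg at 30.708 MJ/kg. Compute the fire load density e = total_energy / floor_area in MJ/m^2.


Total energy = 233.082*40.39 + 229.594*31.785 + 415.623*30.708
= 9414.182 + 7297.645 + 12762.95
= 29474.78 MJ
e = 29474.78 / 91.855 = 320.88 MJ/m^2

320.88 MJ/m^2


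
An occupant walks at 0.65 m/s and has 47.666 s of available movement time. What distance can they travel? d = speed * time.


d = 0.65 * 47.666 = 30.983 m

30.983 m


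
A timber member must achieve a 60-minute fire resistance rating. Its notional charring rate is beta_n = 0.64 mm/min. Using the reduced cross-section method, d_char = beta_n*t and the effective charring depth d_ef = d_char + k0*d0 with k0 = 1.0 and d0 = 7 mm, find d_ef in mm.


d_char = 0.64 * 60 = 38.4 mm
d_ef = 38.4 + 1.0*7 = 45.4 mm

45.4 mm


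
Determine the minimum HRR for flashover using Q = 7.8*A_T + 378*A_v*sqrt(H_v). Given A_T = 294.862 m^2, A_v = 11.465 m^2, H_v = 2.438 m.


7.8*A_T = 2299.9
sqrt(H_v) = 1.5614
378*A_v*sqrt(H_v) = 6766.8
Q = 2299.9 + 6766.8 = 9066.7 kW

9066.7 kW


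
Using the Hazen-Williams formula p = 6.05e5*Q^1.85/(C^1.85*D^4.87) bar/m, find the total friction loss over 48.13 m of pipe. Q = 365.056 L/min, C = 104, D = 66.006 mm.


Q^1.85 = 55000
C^1.85 = 5389.0
D^4.87 = 7.2673e+08
p/m = 0.0084965 bar/m
p_total = 0.0084965 * 48.13 = 0.40893 bar

0.40893 bar


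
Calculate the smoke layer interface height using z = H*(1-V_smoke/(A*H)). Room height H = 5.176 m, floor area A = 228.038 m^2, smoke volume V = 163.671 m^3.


V/(A*H) = 0.13867
1 - 0.13867 = 0.86133
z = 5.176 * 0.86133 = 4.4583 m

4.4583 m


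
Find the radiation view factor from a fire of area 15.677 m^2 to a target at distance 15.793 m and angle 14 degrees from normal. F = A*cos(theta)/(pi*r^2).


cos(14 deg) = 0.97030
pi*r^2 = 783.57
F = 15.677 * 0.97030 / 783.57 = 0.019413

0.019413


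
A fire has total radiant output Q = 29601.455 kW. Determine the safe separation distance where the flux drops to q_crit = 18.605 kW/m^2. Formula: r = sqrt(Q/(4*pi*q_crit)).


4*pi*q_crit = 233.80
Q/(4*pi*q_crit) = 126.61
r = sqrt(126.61) = 11.252 m

11.252 m


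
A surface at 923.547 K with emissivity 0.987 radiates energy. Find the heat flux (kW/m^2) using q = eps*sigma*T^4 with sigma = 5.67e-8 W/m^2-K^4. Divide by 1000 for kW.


T^4 = 7.2751e+11
q = 0.987 * 5.67e-8 * 7.2751e+11 / 1000 = 40.713 kW/m^2

40.713 kW/m^2


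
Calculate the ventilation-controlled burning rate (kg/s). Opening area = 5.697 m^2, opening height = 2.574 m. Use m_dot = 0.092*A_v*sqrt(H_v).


sqrt(H_v) = 1.6044
m_dot = 0.092 * 5.697 * 1.6044 = 0.84089 kg/s

0.84089 kg/s


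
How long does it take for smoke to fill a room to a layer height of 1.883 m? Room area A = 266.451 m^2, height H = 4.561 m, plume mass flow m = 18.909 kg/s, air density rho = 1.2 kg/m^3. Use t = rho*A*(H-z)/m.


H - z = 2.678 m
t = 1.2 * 266.451 * 2.678 / 18.909 = 45.284 s

45.284 s


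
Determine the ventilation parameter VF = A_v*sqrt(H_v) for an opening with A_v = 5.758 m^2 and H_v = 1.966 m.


sqrt(H_v) = 1.4021
VF = 5.758 * 1.4021 = 8.0735 m^(5/2)

8.0735 m^(5/2)


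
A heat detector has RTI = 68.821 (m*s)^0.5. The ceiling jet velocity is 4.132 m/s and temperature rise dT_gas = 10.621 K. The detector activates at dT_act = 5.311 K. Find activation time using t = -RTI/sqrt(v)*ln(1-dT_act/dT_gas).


dT_act/dT_gas = 0.50005
ln(1 - 0.50005) = -0.69324
t = -68.821 / sqrt(4.132) * -0.69324 = 23.471 s

23.471 s


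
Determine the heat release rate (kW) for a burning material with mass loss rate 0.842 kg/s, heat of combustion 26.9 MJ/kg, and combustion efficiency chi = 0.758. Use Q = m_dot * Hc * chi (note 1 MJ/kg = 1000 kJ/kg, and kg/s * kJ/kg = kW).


Hc = 26.9 MJ/kg = 26.9 * 1000 kJ/kg = 26900 kJ/kg
Q = 0.842 kg/s * 26900 kJ/kg * 0.758 = 17169 kW

17169 kW


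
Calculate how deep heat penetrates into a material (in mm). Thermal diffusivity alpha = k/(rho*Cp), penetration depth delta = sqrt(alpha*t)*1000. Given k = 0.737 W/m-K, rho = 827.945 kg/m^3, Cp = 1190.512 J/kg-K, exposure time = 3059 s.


alpha = 0.737 / (827.945 * 1190.512) = 7.4771e-07 m^2/s
alpha * t = 0.0022872
delta = sqrt(0.0022872) * 1000 = 47.825 mm

47.825 mm


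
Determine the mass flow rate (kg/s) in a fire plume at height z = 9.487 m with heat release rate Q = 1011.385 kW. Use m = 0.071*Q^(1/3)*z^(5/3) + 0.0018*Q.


Q^(1/3) = 10.038
z^(5/3) = 42.516
First term = 0.071 * 10.038 * 42.516 = 30.300
Second term = 0.0018 * 1011.385 = 1.8205
m = 32.121 kg/s

32.121 kg/s


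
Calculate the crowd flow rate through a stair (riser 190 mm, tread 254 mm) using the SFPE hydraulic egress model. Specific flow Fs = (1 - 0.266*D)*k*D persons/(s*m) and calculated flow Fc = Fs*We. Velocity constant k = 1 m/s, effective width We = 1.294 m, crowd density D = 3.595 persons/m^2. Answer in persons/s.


1 - 0.266*D = 1 - 0.266*3.595 = 0.043730
Fs = 0.043730 * 1 * 3.595 = 0.15721 persons/(s*m)
Fc = 0.15721 * 1.294 = 0.20343 persons/s

0.20343 persons/s


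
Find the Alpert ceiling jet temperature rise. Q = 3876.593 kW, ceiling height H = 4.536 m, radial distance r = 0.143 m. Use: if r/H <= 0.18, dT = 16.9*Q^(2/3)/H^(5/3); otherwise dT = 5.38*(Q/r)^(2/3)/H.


r/H = 0.143 / 4.536 = 0.031526
r/H <= 0.18, so dT = 16.9*Q^(2/3)/H^(5/3)
Q^(2/3) = 246.77
H^(5/3) = 12.430
dT = 16.9 * 246.77 / 12.430 = 335.53 K

335.53 K


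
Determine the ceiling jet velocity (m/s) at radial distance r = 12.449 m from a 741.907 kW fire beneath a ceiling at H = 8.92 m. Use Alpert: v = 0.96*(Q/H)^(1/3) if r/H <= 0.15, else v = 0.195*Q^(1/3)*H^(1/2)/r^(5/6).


r/H = 12.449 / 8.92 = 1.3956
r/H > 0.15, so v = 0.195*Q^(1/3)*H^(1/2)/r^(5/6)
Q^(1/3) = 9.0528
H^(1/2) = 2.9866
r^(5/6) = 8.1773
v = 0.195 * 9.0528 * 2.9866 / 8.1773 = 0.64475 m/s

0.64475 m/s


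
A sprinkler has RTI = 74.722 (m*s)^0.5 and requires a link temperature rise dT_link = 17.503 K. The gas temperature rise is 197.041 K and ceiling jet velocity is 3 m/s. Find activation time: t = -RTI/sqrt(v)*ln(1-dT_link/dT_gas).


dT_link/dT_gas = 0.088829
ln(1 - 0.088829) = -0.093025
t = -74.722 / sqrt(3) * -0.093025 = 4.0132 s

4.0132 s


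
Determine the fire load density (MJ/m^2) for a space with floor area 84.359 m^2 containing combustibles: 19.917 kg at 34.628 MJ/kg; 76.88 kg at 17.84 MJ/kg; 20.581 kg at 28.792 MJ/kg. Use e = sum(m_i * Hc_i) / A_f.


Total energy = 19.917*34.628 + 76.88*17.84 + 20.581*28.792
= 689.6859 + 1371.539 + 592.5682
= 2653.793 MJ
e = 2653.793 / 84.359 = 31.458 MJ/m^2

31.458 MJ/m^2


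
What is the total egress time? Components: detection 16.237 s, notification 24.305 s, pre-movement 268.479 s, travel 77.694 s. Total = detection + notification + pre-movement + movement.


Total = 16.237 + 24.305 + 268.479 + 77.694 = 386.715 s

386.715 s


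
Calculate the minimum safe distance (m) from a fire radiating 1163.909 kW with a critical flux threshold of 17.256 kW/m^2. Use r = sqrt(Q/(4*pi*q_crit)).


4*pi*q_crit = 216.85
Q/(4*pi*q_crit) = 5.3675
r = sqrt(5.3675) = 2.3168 m

2.3168 m


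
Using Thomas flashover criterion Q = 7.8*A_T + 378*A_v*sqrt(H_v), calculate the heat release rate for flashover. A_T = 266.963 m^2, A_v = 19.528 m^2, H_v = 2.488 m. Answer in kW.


7.8*A_T = 2082.3
sqrt(H_v) = 1.5773
378*A_v*sqrt(H_v) = 11643
Q = 2082.3 + 11643 = 13726 kW

13726 kW


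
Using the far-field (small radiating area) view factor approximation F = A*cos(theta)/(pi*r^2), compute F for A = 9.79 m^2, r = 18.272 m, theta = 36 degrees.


cos(36 deg) = 0.80902
pi*r^2 = 1048.9
F = 9.79 * 0.80902 / 1048.9 = 0.0075512

0.0075512


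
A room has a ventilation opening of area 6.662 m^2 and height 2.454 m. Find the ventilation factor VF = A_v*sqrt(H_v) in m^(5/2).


sqrt(H_v) = 1.5665
VF = 6.662 * 1.5665 = 10.436 m^(5/2)

10.436 m^(5/2)


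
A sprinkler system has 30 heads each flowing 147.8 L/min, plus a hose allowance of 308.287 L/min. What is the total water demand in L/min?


Sprinkler demand = 30 * 147.8 = 4434 L/min
Total = 4434 + 308.287 = 4742.287 L/min

4742.287 L/min


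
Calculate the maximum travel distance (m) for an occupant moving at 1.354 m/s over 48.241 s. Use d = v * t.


d = 1.354 * 48.241 = 65.318 m

65.318 m


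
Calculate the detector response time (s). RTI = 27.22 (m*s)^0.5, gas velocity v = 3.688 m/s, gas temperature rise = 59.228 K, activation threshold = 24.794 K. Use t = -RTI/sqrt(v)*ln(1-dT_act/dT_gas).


dT_act/dT_gas = 0.41862
ln(1 - 0.41862) = -0.54235
t = -27.22 / sqrt(3.688) * -0.54235 = 7.6873 s

7.6873 s


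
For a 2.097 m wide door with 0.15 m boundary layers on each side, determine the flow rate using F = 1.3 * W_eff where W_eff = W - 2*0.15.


W_eff = 2.097 - 0.30 = 1.797 m
F = 1.3 * 1.797 = 2.3361 persons/s

2.3361 persons/s


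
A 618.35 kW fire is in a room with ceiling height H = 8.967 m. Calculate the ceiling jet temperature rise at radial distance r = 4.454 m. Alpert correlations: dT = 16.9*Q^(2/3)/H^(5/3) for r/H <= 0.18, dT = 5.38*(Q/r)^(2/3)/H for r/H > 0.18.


r/H = 4.454 / 8.967 = 0.49671
r/H > 0.18, so dT = 5.38*(Q/r)^(2/3)/H
Q/r = 138.83
(Q/r)^(2/3) = 26.812
dT = 5.38 * 26.812 / 8.967 = 16.086 K

16.086 K


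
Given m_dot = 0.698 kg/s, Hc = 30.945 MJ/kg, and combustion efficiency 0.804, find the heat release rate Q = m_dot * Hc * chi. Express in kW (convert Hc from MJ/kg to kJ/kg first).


Hc = 30.945 MJ/kg = 30.945 * 1000 kJ/kg = 30945 kJ/kg
Q = 0.698 kg/s * 30945 kJ/kg * 0.804 = 17366 kW

17366 kW


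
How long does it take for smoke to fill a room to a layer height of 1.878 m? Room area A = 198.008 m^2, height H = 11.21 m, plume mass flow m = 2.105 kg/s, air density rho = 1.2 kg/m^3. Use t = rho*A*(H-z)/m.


H - z = 9.332 m
t = 1.2 * 198.008 * 9.332 / 2.105 = 1053.4 s

1053.4 s


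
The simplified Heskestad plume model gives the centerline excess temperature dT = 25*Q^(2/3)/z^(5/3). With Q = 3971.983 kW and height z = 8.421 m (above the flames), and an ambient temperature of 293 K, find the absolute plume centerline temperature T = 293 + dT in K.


Q^(2/3) = 250.81
z^(5/3) = 34.856
dT = 25 * 250.81 / 34.856 = 179.89 K
T = 293 + 179.89 = 472.89 K

472.89 K


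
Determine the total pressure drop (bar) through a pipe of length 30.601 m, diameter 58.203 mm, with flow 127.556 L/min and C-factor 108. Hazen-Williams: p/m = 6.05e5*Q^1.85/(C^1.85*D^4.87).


Q^1.85 = 7862.2
C^1.85 = 5778.8
D^4.87 = 3.9381e+08
p/m = 0.0020902 bar/m
p_total = 0.0020902 * 30.601 = 0.063962 bar

0.063962 bar


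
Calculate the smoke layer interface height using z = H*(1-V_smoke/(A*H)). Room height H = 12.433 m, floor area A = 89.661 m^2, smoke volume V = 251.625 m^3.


V/(A*H) = 0.22572
1 - 0.22572 = 0.77428
z = 12.433 * 0.77428 = 9.6266 m

9.6266 m


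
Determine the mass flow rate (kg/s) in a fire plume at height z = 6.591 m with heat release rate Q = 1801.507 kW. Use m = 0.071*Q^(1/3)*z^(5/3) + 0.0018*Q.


Q^(1/3) = 12.168
z^(5/3) = 23.170
First term = 0.071 * 12.168 * 23.170 = 20.017
Second term = 0.0018 * 1801.507 = 3.2427
m = 23.259 kg/s

23.259 kg/s


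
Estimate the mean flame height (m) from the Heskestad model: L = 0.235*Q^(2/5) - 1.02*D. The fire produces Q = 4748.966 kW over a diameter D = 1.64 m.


Q^(2/5) = 29.556
0.235 * Q^(2/5) = 6.9456
1.02 * D = 1.6728
L = 5.2728 m

5.2728 m


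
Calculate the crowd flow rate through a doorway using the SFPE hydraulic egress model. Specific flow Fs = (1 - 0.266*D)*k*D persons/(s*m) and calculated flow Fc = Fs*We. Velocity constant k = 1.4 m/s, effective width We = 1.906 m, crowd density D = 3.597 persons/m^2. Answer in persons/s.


1 - 0.266*D = 1 - 0.266*3.597 = 0.043198
Fs = 0.043198 * 1.4 * 3.597 = 0.21754 persons/(s*m)
Fc = 0.21754 * 1.906 = 0.41462 persons/s

0.41462 persons/s


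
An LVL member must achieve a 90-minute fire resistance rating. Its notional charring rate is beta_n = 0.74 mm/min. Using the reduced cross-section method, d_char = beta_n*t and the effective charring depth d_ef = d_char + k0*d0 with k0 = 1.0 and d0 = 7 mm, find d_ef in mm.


d_char = 0.74 * 90 = 66.6 mm
d_ef = 66.6 + 1.0*7 = 73.6 mm

73.6 mm


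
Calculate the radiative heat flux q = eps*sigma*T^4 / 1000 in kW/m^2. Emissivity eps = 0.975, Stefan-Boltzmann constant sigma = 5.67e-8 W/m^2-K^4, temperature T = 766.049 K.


T^4 = 3.4437e+11
q = 0.975 * 5.67e-8 * 3.4437e+11 / 1000 = 19.038 kW/m^2

19.038 kW/m^2


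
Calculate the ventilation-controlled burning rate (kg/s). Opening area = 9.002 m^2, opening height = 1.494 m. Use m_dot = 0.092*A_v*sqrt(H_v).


sqrt(H_v) = 1.2223
m_dot = 0.092 * 9.002 * 1.2223 = 1.0123 kg/s

1.0123 kg/s


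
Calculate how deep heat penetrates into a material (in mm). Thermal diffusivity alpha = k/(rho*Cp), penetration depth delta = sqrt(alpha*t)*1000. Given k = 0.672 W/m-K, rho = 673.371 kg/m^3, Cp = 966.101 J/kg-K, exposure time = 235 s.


alpha = 0.672 / (673.371 * 966.101) = 1.0330e-06 m^2/s
alpha * t = 0.00024275
delta = sqrt(0.00024275) * 1000 = 15.580 mm

15.580 mm


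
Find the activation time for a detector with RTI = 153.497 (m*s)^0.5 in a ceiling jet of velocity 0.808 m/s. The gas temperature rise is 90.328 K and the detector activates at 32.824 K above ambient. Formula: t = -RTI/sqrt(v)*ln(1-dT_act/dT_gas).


dT_act/dT_gas = 0.36339
ln(1 - 0.36339) = -0.45159
t = -153.497 / sqrt(0.808) * -0.45159 = 77.115 s

77.115 s


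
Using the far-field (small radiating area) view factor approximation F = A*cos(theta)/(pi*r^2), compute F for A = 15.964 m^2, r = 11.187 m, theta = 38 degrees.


cos(38 deg) = 0.78801
pi*r^2 = 393.17
F = 15.964 * 0.78801 / 393.17 = 0.031996

0.031996


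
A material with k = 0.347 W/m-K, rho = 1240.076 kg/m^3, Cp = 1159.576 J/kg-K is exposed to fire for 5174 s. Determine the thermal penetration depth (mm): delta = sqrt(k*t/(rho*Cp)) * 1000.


alpha = 0.347 / (1240.076 * 1159.576) = 2.4131e-07 m^2/s
alpha * t = 0.0012486
delta = sqrt(0.0012486) * 1000 = 35.335 mm

35.335 mm


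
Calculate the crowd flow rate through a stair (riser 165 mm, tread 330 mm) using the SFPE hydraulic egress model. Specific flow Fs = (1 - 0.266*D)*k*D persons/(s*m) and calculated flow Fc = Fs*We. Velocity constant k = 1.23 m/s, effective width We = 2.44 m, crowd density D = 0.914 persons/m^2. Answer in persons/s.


1 - 0.266*D = 1 - 0.266*0.914 = 0.75688
Fs = 0.75688 * 1.23 * 0.914 = 0.85090 persons/(s*m)
Fc = 0.85090 * 2.44 = 2.0762 persons/s

2.0762 persons/s


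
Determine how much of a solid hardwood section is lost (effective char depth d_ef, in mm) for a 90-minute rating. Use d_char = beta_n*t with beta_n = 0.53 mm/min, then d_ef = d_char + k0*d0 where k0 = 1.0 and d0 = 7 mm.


d_char = 0.53 * 90 = 47.7 mm
d_ef = 47.7 + 1.0*7 = 54.7 mm

54.7 mm


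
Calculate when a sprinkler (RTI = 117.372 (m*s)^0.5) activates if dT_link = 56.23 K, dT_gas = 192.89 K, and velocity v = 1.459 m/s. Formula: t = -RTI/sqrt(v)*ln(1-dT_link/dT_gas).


dT_link/dT_gas = 0.29151
ln(1 - 0.29151) = -0.34462
t = -117.372 / sqrt(1.459) * -0.34462 = 33.487 s

33.487 s


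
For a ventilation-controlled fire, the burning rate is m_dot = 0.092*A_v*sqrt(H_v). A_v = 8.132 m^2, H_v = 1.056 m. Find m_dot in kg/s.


sqrt(H_v) = 1.0276
m_dot = 0.092 * 8.132 * 1.0276 = 0.76881 kg/s

0.76881 kg/s


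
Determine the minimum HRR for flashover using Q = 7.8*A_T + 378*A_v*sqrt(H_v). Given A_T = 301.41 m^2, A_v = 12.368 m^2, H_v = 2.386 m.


7.8*A_T = 2350.998
sqrt(H_v) = 1.5447
378*A_v*sqrt(H_v) = 7221.5
Q = 2350.998 + 7221.5 = 9572.5 kW

9572.5 kW


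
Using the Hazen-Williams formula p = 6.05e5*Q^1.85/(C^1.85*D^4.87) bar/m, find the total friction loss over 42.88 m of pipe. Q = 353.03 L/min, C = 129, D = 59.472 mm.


Q^1.85 = 51695
C^1.85 = 8027.7
D^4.87 = 4.3742e+08
p/m = 0.0089066 bar/m
p_total = 0.0089066 * 42.88 = 0.38192 bar

0.38192 bar


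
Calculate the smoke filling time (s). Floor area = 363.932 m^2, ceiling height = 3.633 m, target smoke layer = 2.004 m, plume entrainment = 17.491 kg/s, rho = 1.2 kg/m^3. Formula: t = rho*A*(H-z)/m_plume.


H - z = 1.629 m
t = 1.2 * 363.932 * 1.629 / 17.491 = 40.673 s

40.673 s


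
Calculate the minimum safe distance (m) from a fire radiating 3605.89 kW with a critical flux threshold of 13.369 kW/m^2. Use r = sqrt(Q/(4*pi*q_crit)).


4*pi*q_crit = 168.00
Q/(4*pi*q_crit) = 21.464
r = sqrt(21.464) = 4.6329 m

4.6329 m


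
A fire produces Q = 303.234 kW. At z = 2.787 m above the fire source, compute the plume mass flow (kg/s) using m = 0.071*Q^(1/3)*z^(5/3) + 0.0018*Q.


Q^(1/3) = 6.7183
z^(5/3) = 5.5194
First term = 0.071 * 6.7183 * 5.5194 = 2.6328
Second term = 0.0018 * 303.234 = 0.54582
m = 3.1786 kg/s

3.1786 kg/s


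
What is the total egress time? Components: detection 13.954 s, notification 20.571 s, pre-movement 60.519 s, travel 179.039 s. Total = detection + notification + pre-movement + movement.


Total = 13.954 + 20.571 + 60.519 + 179.039 = 274.083 s

274.083 s


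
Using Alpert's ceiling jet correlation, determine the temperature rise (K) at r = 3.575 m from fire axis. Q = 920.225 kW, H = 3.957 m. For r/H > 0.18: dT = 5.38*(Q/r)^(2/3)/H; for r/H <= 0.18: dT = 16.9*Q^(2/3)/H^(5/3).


r/H = 3.575 / 3.957 = 0.90346
r/H > 0.18, so dT = 5.38*(Q/r)^(2/3)/H
Q/r = 257.41
(Q/r)^(2/3) = 40.465
dT = 5.38 * 40.465 / 3.957 = 55.017 K

55.017 K


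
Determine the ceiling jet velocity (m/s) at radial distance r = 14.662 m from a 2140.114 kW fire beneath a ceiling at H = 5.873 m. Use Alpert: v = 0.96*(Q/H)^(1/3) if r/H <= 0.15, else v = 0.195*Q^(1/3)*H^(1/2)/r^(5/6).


r/H = 14.662 / 5.873 = 2.4965
r/H > 0.15, so v = 0.195*Q^(1/3)*H^(1/2)/r^(5/6)
Q^(1/3) = 12.887
H^(1/2) = 2.4234
r^(5/6) = 9.3719
v = 0.195 * 12.887 * 2.4234 / 9.3719 = 0.64980 m/s

0.64980 m/s


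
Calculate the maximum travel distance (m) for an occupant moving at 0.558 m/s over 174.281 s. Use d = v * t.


d = 0.558 * 174.281 = 97.249 m

97.249 m


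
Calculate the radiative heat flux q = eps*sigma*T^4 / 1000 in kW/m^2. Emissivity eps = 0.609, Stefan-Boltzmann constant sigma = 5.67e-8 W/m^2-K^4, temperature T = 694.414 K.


T^4 = 2.3253e+11
q = 0.609 * 5.67e-8 * 2.3253e+11 / 1000 = 8.0292 kW/m^2

8.0292 kW/m^2


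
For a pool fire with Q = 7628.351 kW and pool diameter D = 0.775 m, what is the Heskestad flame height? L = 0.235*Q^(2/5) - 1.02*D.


Q^(2/5) = 35.725
0.235 * Q^(2/5) = 8.3954
1.02 * D = 0.79050
L = 7.6049 m

7.6049 m


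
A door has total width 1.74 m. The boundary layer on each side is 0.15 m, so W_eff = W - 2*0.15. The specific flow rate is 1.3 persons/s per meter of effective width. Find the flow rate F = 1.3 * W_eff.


W_eff = 1.74 - 0.30 = 1.44 m
F = 1.3 * 1.44 = 1.872 persons/s

1.872 persons/s


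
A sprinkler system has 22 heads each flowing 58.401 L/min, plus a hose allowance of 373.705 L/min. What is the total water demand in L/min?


Sprinkler demand = 22 * 58.401 = 1284.822 L/min
Total = 1284.822 + 373.705 = 1658.527 L/min

1658.527 L/min


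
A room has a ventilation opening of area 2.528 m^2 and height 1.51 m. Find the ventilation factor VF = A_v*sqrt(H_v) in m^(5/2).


sqrt(H_v) = 1.2288
VF = 2.528 * 1.2288 = 3.1065 m^(5/2)

3.1065 m^(5/2)


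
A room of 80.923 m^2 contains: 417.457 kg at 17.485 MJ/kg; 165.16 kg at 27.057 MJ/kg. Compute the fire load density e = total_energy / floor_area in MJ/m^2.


Total energy = 417.457*17.485 + 165.16*27.057
= 7299.236 + 4468.734
= 11767.97 MJ
e = 11767.97 / 80.923 = 145.42 MJ/m^2

145.42 MJ/m^2


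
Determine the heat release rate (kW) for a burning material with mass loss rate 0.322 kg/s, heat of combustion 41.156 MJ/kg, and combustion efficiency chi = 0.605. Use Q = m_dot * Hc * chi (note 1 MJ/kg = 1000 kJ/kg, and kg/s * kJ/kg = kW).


Hc = 41.156 MJ/kg = 41.156 * 1000 kJ/kg = 41156 kJ/kg
Q = 0.322 kg/s * 41156 kJ/kg * 0.605 = 8017.6 kW

8017.6 kW


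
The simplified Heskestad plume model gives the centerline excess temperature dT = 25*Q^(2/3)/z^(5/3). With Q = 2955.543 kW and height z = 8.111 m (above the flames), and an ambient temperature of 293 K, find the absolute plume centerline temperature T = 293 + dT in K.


Q^(2/3) = 205.95
z^(5/3) = 32.743
dT = 25 * 205.95 / 32.743 = 157.24 K
T = 293 + 157.24 = 450.24 K

450.24 K


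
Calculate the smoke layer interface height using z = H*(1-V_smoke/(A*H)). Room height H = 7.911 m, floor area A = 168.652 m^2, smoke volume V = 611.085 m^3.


V/(A*H) = 0.45801
1 - 0.45801 = 0.54199
z = 7.911 * 0.54199 = 4.2877 m

4.2877 m


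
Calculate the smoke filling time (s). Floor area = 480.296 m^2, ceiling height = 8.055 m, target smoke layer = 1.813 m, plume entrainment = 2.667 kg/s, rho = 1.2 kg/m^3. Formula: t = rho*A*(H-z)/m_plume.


H - z = 6.242 m
t = 1.2 * 480.296 * 6.242 / 2.667 = 1348.9 s

1348.9 s


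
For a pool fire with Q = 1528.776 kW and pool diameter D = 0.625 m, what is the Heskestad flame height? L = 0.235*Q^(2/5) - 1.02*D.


Q^(2/5) = 18.782
0.235 * Q^(2/5) = 4.4137
1.02 * D = 0.63750
L = 3.7762 m

3.7762 m


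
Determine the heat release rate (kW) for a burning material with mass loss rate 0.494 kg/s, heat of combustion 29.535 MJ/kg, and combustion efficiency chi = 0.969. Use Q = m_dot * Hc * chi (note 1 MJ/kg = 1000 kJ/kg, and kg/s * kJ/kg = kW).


Hc = 29.535 MJ/kg = 29.535 * 1000 kJ/kg = 29535 kJ/kg
Q = 0.494 kg/s * 29535 kJ/kg * 0.969 = 14138 kW

14138 kW


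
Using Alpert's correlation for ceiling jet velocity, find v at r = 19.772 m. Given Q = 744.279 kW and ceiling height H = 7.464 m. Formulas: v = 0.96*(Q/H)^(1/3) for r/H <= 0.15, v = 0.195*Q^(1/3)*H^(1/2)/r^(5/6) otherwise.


r/H = 19.772 / 7.464 = 2.6490
r/H > 0.15, so v = 0.195*Q^(1/3)*H^(1/2)/r^(5/6)
Q^(1/3) = 9.0624
H^(1/2) = 2.7320
r^(5/6) = 12.024
v = 0.195 * 9.0624 * 2.7320 / 12.024 = 0.40154 m/s

0.40154 m/s


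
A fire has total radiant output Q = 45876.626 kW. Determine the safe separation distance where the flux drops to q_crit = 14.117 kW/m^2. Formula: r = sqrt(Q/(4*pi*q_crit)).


4*pi*q_crit = 177.40
Q/(4*pi*q_crit) = 258.61
r = sqrt(258.61) = 16.081 m

16.081 m


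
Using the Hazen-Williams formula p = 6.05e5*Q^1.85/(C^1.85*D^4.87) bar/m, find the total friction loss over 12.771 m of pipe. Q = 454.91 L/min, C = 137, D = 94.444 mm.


Q^1.85 = 82635
C^1.85 = 8972.9
D^4.87 = 4.1601e+09
p/m = 0.0013393 bar/m
p_total = 0.0013393 * 12.771 = 0.017104 bar

0.017104 bar


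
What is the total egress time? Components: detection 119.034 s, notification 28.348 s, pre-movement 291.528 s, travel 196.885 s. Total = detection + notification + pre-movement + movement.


Total = 119.034 + 28.348 + 291.528 + 196.885 = 635.795 s

635.795 s


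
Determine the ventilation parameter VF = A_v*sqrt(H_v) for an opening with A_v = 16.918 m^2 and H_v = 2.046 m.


sqrt(H_v) = 1.4304
VF = 16.918 * 1.4304 = 24.199 m^(5/2)

24.199 m^(5/2)


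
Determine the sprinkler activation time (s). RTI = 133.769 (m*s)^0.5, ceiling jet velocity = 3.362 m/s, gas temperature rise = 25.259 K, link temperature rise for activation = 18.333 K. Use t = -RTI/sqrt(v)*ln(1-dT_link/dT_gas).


dT_link/dT_gas = 0.72580
ln(1 - 0.72580) = -1.2939
t = -133.769 / sqrt(3.362) * -1.2939 = 94.397 s

94.397 s


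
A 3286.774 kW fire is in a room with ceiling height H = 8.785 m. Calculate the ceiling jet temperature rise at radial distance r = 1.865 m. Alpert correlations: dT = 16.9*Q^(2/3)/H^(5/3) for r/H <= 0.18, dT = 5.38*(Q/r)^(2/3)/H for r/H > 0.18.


r/H = 1.865 / 8.785 = 0.21229
r/H > 0.18, so dT = 5.38*(Q/r)^(2/3)/H
Q/r = 1762.3
(Q/r)^(2/3) = 145.90
dT = 5.38 * 145.90 / 8.785 = 89.351 K

89.351 K


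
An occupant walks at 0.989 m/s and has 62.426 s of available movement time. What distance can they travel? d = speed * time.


d = 0.989 * 62.426 = 61.739 m

61.739 m


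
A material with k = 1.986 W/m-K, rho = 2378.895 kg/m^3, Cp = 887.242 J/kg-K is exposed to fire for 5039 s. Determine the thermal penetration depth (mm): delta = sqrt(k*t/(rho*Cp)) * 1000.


alpha = 1.986 / (2378.895 * 887.242) = 9.4094e-07 m^2/s
alpha * t = 0.0047414
delta = sqrt(0.0047414) * 1000 = 68.858 mm

68.858 mm


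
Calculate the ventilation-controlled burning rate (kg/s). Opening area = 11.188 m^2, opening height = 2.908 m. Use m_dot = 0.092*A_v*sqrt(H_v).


sqrt(H_v) = 1.7053
m_dot = 0.092 * 11.188 * 1.7053 = 1.7552 kg/s

1.7552 kg/s


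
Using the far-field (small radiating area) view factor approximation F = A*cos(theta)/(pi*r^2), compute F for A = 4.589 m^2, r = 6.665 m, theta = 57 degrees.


cos(57 deg) = 0.54464
pi*r^2 = 139.56
F = 4.589 * 0.54464 / 139.56 = 0.017909

0.017909


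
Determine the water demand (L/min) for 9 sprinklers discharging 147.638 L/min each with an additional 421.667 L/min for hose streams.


Sprinkler demand = 9 * 147.638 = 1328.742 L/min
Total = 1328.742 + 421.667 = 1750.409 L/min

1750.409 L/min


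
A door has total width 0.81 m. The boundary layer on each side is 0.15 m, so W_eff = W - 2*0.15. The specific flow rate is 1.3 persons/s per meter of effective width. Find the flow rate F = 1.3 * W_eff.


W_eff = 0.81 - 0.30 = 0.51 m
F = 1.3 * 0.51 = 0.663 persons/s

0.663 persons/s


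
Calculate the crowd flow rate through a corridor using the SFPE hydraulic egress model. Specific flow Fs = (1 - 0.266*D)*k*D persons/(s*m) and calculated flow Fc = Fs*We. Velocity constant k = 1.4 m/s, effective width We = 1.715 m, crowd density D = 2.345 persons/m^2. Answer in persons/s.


1 - 0.266*D = 1 - 0.266*2.345 = 0.37623
Fs = 0.37623 * 1.4 * 2.345 = 1.2352 persons/(s*m)
Fc = 1.2352 * 1.715 = 2.1183 persons/s

2.1183 persons/s


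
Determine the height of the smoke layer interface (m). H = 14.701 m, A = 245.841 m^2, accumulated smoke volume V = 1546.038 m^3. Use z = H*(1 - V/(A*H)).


V/(A*H) = 0.42778
1 - 0.42778 = 0.57222
z = 14.701 * 0.57222 = 8.4122 m

8.4122 m


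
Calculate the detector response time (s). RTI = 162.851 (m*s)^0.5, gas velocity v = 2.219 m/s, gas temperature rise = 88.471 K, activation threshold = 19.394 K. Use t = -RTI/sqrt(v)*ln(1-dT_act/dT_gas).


dT_act/dT_gas = 0.21921
ln(1 - 0.21921) = -0.24745
t = -162.851 / sqrt(2.219) * -0.24745 = 27.052 s

27.052 s


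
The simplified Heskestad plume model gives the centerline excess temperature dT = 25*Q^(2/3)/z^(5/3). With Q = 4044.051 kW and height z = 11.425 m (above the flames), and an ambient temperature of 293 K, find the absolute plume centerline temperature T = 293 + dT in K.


Q^(2/3) = 253.83
z^(5/3) = 57.955
dT = 25 * 253.83 / 57.955 = 109.49 K
T = 293 + 109.49 = 402.49 K

402.49 K


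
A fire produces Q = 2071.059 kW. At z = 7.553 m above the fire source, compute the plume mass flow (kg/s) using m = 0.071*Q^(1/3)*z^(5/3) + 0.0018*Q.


Q^(1/3) = 12.747
z^(5/3) = 29.076
First term = 0.071 * 12.747 * 29.076 = 26.314
Second term = 0.0018 * 2071.059 = 3.7279
m = 30.042 kg/s

30.042 kg/s


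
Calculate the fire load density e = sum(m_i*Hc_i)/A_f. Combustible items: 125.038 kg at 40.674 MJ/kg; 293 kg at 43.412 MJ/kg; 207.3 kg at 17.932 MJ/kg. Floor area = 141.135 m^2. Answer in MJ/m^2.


Total energy = 125.038*40.674 + 293*43.412 + 207.3*17.932
= 5085.796 + 12719.716 + 3717.304
= 21522.82 MJ
e = 21522.82 / 141.135 = 152.50 MJ/m^2

152.50 MJ/m^2


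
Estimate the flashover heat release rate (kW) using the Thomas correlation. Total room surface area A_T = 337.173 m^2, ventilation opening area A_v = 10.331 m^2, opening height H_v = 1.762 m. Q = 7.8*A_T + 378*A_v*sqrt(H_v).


7.8*A_T = 2629.9
sqrt(H_v) = 1.3274
378*A_v*sqrt(H_v) = 5183.7
Q = 2629.9 + 5183.7 = 7813.6 kW

7813.6 kW


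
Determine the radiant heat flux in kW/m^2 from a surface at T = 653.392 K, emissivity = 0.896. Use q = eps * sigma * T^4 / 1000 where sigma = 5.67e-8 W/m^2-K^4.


T^4 = 1.8226e+11
q = 0.896 * 5.67e-8 * 1.8226e+11 / 1000 = 9.2595 kW/m^2

9.2595 kW/m^2


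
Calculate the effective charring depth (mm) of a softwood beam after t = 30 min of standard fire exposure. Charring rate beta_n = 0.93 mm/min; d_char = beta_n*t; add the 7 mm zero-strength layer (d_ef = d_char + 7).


d_char = 0.93 * 30 = 27.9 mm
d_ef = 27.9 + 1.0*7 = 34.9 mm

34.9 mm


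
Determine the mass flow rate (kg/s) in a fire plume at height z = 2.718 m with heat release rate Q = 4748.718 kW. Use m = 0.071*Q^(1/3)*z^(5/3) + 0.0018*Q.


Q^(1/3) = 16.808
z^(5/3) = 5.2936
First term = 0.071 * 16.808 * 5.2936 = 6.3173
Second term = 0.0018 * 4748.718 = 8.5477
m = 14.865 kg/s

14.865 kg/s


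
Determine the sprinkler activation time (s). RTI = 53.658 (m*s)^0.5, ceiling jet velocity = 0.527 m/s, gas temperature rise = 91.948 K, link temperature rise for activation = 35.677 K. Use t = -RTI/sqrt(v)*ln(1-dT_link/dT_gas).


dT_link/dT_gas = 0.38801
ln(1 - 0.38801) = -0.49104
t = -53.658 / sqrt(0.527) * -0.49104 = 36.295 s

36.295 s


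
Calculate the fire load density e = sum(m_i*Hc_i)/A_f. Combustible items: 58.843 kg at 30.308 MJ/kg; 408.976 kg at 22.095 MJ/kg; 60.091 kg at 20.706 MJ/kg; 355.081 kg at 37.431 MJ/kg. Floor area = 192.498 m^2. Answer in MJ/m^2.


Total energy = 58.843*30.308 + 408.976*22.095 + 60.091*20.706 + 355.081*37.431
= 1783.414 + 9036.325 + 1244.244 + 13291.04
= 25355.02 MJ
e = 25355.02 / 192.498 = 131.72 MJ/m^2

131.72 MJ/m^2


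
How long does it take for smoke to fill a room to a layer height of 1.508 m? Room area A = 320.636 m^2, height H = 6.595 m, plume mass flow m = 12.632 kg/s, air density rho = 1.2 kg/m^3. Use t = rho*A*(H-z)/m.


H - z = 5.087 m
t = 1.2 * 320.636 * 5.087 / 12.632 = 154.95 s

154.95 s


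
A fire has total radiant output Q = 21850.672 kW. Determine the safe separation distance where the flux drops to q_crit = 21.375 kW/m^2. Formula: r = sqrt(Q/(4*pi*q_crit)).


4*pi*q_crit = 268.61
Q/(4*pi*q_crit) = 81.348
r = sqrt(81.348) = 9.0193 m

9.0193 m


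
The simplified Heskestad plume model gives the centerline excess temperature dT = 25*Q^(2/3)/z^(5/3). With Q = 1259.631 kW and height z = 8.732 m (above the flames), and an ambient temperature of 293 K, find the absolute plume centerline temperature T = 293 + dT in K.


Q^(2/3) = 116.63
z^(5/3) = 37.027
dT = 25 * 116.63 / 37.027 = 78.749 K
T = 293 + 78.749 = 371.75 K

371.75 K
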